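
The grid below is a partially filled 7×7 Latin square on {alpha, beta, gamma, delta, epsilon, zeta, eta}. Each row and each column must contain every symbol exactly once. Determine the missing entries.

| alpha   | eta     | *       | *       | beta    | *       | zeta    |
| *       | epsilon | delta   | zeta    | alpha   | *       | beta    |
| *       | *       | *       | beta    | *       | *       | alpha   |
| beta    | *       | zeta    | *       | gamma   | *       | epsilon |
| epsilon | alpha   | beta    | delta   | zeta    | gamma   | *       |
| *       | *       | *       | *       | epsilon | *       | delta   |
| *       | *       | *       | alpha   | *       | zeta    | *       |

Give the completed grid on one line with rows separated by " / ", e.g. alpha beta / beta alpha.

alpha eta gamma epsilon beta delta zeta / gamma epsilon delta zeta alpha eta beta / zeta gamma eta beta delta epsilon alpha / beta delta zeta eta gamma alpha epsilon / epsilon alpha beta delta zeta gamma eta / eta zeta alpha gamma epsilon beta delta / delta beta epsilon alpha eta zeta gamma

(r2,c6) = eta
(r4,c2) = delta
(r4,c4) = eta
(r4,c6) = alpha
(r5,c7) = eta
(r6,c4) = gamma
(r6,c6) = beta
(r7,c7) = gamma
(r1,c4) = epsilon
(r1,c6) = delta
(r2,c1) = gamma
(r3,c6) = epsilon
(r6,c2) = zeta
(r7,c2) = beta
(r1,c3) = gamma
(r3,c2) = gamma
(r3,c3) = eta
(r3,c5) = delta
(r6,c1) = eta
(r6,c3) = alpha
(r7,c1) = delta
(r7,c3) = epsilon
(r7,c5) = eta
(r3,c1) = zeta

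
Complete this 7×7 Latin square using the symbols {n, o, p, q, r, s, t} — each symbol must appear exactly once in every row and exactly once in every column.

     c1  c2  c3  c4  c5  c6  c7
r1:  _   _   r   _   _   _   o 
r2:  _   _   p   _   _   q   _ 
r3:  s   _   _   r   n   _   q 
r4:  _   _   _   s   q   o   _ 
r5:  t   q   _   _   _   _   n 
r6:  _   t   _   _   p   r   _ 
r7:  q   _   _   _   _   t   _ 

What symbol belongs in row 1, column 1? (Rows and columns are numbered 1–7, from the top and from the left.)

p

(r3,c6) = p
(r5,c6) = s
(r6,c7) = s
(r1,c6) = n
(r3,c2) = o
(r3,c3) = t
(r4,c3) = n
(r5,c3) = o
(r5,c4) = p
(r5,c5) = r
(r6,c3) = q
(r7,c3) = s
(r7,c5) = o
(r1,c1) = p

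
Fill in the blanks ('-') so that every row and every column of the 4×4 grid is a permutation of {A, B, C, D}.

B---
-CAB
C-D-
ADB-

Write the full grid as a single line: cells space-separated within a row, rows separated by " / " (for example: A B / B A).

B A C D / D C A B / C B D A / A D B C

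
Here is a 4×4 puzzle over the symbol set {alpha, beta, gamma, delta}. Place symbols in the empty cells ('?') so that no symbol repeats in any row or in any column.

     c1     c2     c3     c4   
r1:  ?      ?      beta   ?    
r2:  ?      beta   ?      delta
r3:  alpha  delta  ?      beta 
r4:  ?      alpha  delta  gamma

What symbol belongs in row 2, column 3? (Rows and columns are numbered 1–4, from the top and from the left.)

row 1 has {beta}; column 2 has {alpha,beta,delta} — only gamma is left for (r1,c2).
row 1 has {beta,gamma}; column 4 has {beta,gamma,delta} — only alpha is left for (r1,c4).
row 2 has {beta,delta}; column 1 has {alpha} — only gamma is left for (r2,c1).
row 2 has {beta,gamma,delta}; column 3 has {beta,delta} — only alpha is left for (r2,c3).

alpha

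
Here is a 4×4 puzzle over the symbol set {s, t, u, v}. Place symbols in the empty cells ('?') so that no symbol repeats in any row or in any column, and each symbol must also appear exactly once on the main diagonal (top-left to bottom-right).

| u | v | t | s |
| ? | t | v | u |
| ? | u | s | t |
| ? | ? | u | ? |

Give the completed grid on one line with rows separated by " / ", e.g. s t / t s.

u v t s / s t v u / v u s t / t s u v

row 2 has {t,u,v}; column 1 has {u} — only s is left for (r2,c1).
row 3 has {s,t,u}; column 1 has {s,u} — only v is left for (r3,c1).
row 4 has {u}; column 1 has {s,u,v} — only t is left for (r4,c1).
row 4 has {t,u}; column 2 has {t,u,v} — only s is left for (r4,c2).
row 4 has {s,t,u}; column 4 has {s,t,u}; the diagonal has {s,t,u} — only v is left for (r4,c4).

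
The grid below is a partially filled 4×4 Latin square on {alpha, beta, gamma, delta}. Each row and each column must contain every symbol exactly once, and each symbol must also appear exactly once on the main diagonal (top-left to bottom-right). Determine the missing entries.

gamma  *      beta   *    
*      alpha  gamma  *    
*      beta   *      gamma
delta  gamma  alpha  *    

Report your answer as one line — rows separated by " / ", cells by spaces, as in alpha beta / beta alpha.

gamma delta beta alpha / beta alpha gamma delta / alpha beta delta gamma / delta gamma alpha beta

At row 1, column 2: row 1 has {beta,gamma}; column 2 has {alpha,beta,gamma}; that leaves delta.
At row 1, column 4: row 1 has {beta,gamma,delta}; column 4 has {gamma}; that leaves alpha.
At row 2, column 1: row 2 has {alpha,gamma}; column 1 has {gamma,delta}; that leaves beta.
At row 2, column 4: row 2 has {alpha,beta,gamma}; column 4 has {alpha,gamma}; that leaves delta.
At row 3, column 1: row 3 has {beta,gamma}; column 1 has {beta,gamma,delta}; that leaves alpha.
At row 3, column 3: row 3 has {alpha,beta,gamma}; column 3 has {alpha,beta,gamma}; the diagonal has {alpha,gamma}; that leaves delta.
At row 4, column 4: row 4 has {alpha,gamma,delta}; column 4 has {alpha,gamma,delta}; the diagonal has {alpha,gamma,delta}; that leaves beta.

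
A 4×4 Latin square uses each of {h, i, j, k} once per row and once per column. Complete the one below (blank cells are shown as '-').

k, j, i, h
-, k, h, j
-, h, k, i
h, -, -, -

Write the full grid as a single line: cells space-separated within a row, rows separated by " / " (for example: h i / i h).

(r2,c1): row 2 has {h,j,k}; column 1 has {h,k}, so it must be i.
(r3,c1): row 3 has {h,i,k}; column 1 has {h,i,k}, so it must be j.
(r4,c2): row 4 has {h}; column 2 has {h,j,k}, so it must be i.
(r4,c3): row 4 has {h,i}; column 3 has {h,i,k}, so it must be j.
(r4,c4): row 4 has {h,i,j}; column 4 has {h,i,j}, so it must be k.

k j i h / i k h j / j h k i / h i j k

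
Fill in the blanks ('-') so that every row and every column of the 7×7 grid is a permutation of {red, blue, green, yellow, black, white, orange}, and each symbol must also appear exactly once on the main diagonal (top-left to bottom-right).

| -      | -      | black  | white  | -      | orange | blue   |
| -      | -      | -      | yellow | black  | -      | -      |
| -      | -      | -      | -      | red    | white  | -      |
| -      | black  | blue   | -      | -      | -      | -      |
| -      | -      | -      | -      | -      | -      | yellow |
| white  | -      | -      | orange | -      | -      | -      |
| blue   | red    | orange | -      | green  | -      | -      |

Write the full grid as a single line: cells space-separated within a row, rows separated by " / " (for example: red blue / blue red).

red green black white yellow orange blue / orange blue white yellow black green red / green orange yellow blue red white black / yellow black blue green white red orange / black white green red orange blue yellow / white yellow red orange blue black green / blue red orange black green yellow white

Cell (r1,c5): row 1 has {blue,black,white,orange}; column 5 has {red,green,black} → yellow.
Cell (r6,c5): row 6 has {white,orange}; column 5 has {red,green,yellow,black} → blue.
Cell (r7,c4): row 7 has {red,blue,green,orange}; column 4 has {yellow,white,orange} → black.
Cell (r7,c6): row 7 has {red,blue,green,black,orange}; column 6 has {white,orange} → yellow.
Cell (r7,c7): row 7 has {red,blue,green,yellow,black,orange}; column 7 has {blue,yellow}; the diagonal is empty so far → white.
Cell (r1,c2): row 1 has {blue,yellow,black,white,orange}; column 2 has {red,black} → green.
Cell (r5,c5): row 5 has {yellow}; column 5 has {red,blue,green,yellow,black}; the diagonal has {white} → orange.
Cell (r6,c2): row 6 has {blue,white,orange}; column 2 has {red,green,black} → yellow.
Cell (r1,c1): row 1 has {blue,green,yellow,black,white,orange}; column 1 has {blue,white}; the diagonal has {white,orange} → red.
Cell (r2,c2): row 2 has {yellow,black}; column 2 has {red,green,yellow,black}; the diagonal has {red,white,orange} → blue.
Cell (r3,c2): row 3 has {red,white}; column 2 has {red,blue,green,yellow,black} → orange.
Cell (r4,c4): row 4 has {blue,black}; column 4 has {yellow,black,white,orange}; the diagonal has {red,blue,white,orange} → green.
Cell (r4,c5): row 4 has {blue,green,black}; column 5 has {red,blue,green,yellow,black,orange} → white.
Cell (r4,c6): row 4 has {blue,green,black,white}; column 6 has {yellow,white,orange} → red.
Cell (r4,c7): row 4 has {red,blue,green,black,white}; column 7 has {blue,yellow,white} → orange.
Cell (r5,c2): row 5 has {yellow,orange}; column 2 has {red,blue,green,yellow,black,orange} → white.
Cell (r6,c6): row 6 has {blue,yellow,white,orange}; column 6 has {red,yellow,white,orange}; the diagonal has {red,blue,green,white,orange} → black.
Cell (r2,c6): row 2 has {blue,yellow,black}; column 6 has {red,yellow,black,white,orange} → green.
Cell (r2,c7): row 2 has {blue,green,yellow,black}; column 7 has {blue,yellow,white,orange} → red.
Cell (r3,c3): row 3 has {red,white,orange}; column 3 has {blue,black,orange}; the diagonal has {red,blue,green,black,white,orange} → yellow.
Cell (r3,c4): row 3 has {red,yellow,white,orange}; column 4 has {green,yellow,black,white,orange} → blue.
Cell (r4,c1): row 4 has {red,blue,green,black,white,orange}; column 1 has {red,blue,white} → yellow.
Cell (r5,c4): row 5 has {yellow,white,orange}; column 4 has {blue,green,yellow,black,white,orange} → red.
Cell (r5,c6): row 5 has {red,yellow,white,orange}; column 6 has {red,green,yellow,black,white,orange} → blue.
Cell (r6,c7): row 6 has {blue,yellow,black,white,orange}; column 7 has {red,blue,yellow,white,orange} → green.
Cell (r2,c1): row 2 has {red,blue,green,yellow,black}; column 1 has {red,blue,yellow,white} → orange.
Cell (r2,c3): row 2 has {red,blue,green,yellow,black,orange}; column 3 has {blue,yellow,black,orange} → white.
Cell (r3,c7): row 3 has {red,blue,yellow,white,orange}; column 7 has {red,blue,green,yellow,white,orange} → black.
Cell (r5,c3): row 5 has {red,blue,yellow,white,orange}; column 3 has {blue,yellow,black,white,orange} → green.
Cell (r6,c3): row 6 has {blue,green,yellow,black,white,orange}; column 3 has {blue,green,yellow,black,white,orange} → red.
Cell (r3,c1): row 3 has {red,blue,yellow,black,white,orange}; column 1 has {red,blue,yellow,white,orange} → green.
Cell (r5,c1): row 5 has {red,blue,green,yellow,white,orange}; column 1 has {red,blue,green,yellow,white,orange} → black.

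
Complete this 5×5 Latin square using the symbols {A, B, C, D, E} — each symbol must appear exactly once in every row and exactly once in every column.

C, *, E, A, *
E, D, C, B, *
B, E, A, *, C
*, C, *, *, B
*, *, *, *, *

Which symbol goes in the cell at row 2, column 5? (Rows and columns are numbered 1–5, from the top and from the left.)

Cell (r1,c2): row 1 has {A,C,E}; column 2 has {C,D,E} → B.
Cell (r1,c5): row 1 has {A,B,C,E}; column 5 has {B,C} → D.
Cell (r2,c5): row 2 has {B,C,D,E}; column 5 has {B,C,D} → A.

A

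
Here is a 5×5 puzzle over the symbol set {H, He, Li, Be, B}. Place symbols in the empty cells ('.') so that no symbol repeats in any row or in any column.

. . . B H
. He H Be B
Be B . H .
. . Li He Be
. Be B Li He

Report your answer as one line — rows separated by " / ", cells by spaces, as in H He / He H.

At row 1, column 2: row 1 has {H,B}; column 2 has {He,Be,B}; that leaves Li.
At row 2, column 1: row 2 has {H,He,Be,B}; column 1 has {Be}; that leaves Li.
At row 3, column 3: row 3 has {H,Be,B}; column 3 has {H,Li,B}; that leaves He.
At row 3, column 5: row 3 has {H,He,Be,B}; column 5 has {H,He,Be,B}; that leaves Li.
At row 4, column 2: row 4 has {He,Li,Be}; column 2 has {He,Li,Be,B}; that leaves H.
At row 5, column 1: row 5 has {He,Li,Be,B}; column 1 has {Li,Be}; that leaves H.
At row 1, column 1: row 1 has {H,Li,B}; column 1 has {H,Li,Be}; that leaves He.
At row 1, column 3: row 1 has {H,He,Li,B}; column 3 has {H,He,Li,B}; that leaves Be.
At row 4, column 1: row 4 has {H,He,Li,Be}; column 1 has {H,He,Li,Be}; that leaves B.

He Li Be B H / Li He H Be B / Be B He H Li / B H Li He Be / H Be B Li He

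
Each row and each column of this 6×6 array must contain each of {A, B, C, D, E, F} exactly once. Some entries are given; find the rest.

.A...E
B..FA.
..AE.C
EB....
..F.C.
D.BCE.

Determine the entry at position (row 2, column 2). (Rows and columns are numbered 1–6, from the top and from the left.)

row 2 has {A,B,F}; column 6 has {C,E} — only D is left for (r2,c6).
row 3 has {A,C,E}; column 1 has {B,D,E} — only F is left for (r3,c1).
row 3 has {A,C,E,F}; column 2 has {A,B} — only D is left for (r3,c2).
row 3 has {A,C,D,E,F}; column 5 has {A,C,E} — only B is left for (r3,c5).
row 5 has {C,F}; column 1 has {B,D,E,F} — only A is left for (r5,c1).
row 5 has {A,C,F}; column 2 has {A,B,D} — only E is left for (r5,c2).
row 5 has {A,C,E,F}; column 6 has {C,D,E} — only B is left for (r5,c6).
row 6 has {B,C,D,E}; column 2 has {A,B,D,E} — only F is left for (r6,c2).
row 6 has {B,C,D,E,F}; column 6 has {B,C,D,E} — only A is left for (r6,c6).
row 1 has {A,E}; column 1 has {A,B,D,E,F} — only C is left for (r1,c1).
row 1 has {A,C,E}; column 3 has {A,B,F} — only D is left for (r1,c3).
row 1 has {A,C,D,E}; column 4 has {C,E,F} — only B is left for (r1,c4).
row 1 has {A,B,C,D,E}; column 5 has {A,B,C,E} — only F is left for (r1,c5).
row 2 has {A,B,D,F}; column 2 has {A,B,D,E,F} — only C is left for (r2,c2).

C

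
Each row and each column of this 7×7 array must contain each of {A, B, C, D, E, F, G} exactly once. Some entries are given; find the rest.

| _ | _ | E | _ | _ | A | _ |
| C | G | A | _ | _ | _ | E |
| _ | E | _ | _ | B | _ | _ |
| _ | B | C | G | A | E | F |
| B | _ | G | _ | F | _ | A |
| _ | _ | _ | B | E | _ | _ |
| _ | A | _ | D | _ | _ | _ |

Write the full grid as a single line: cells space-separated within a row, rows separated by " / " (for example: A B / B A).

F D E C G A B / C G A F D B E / G E F A B C D / D B C G A E F / B C G E F D A / A F D B E G C / E A B D C F G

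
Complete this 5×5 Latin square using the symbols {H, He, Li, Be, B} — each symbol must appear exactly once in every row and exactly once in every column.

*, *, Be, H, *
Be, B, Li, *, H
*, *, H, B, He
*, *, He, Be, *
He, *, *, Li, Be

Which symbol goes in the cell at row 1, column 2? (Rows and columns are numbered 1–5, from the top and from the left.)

(r2,c4) = He
(r3,c1) = Li
(r3,c2) = Be
(r5,c2) = H
(r5,c3) = B
(r1,c1) = B
(r1,c5) = Li
(r4,c1) = H
(r4,c2) = Li
(r4,c5) = B
(r1,c2) = He

He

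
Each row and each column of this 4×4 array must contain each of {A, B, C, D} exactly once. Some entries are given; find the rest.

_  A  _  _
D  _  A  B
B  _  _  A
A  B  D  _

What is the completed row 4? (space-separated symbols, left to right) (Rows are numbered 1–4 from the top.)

A B D C

row 1 has {A}; column 1 has {A,B,D} — only C is left for (r1,c1).
row 1 has {A,C}; column 3 has {A,D} — only B is left for (r1,c3).
row 1 has {A,B,C}; column 4 has {A,B} — only D is left for (r1,c4).
row 2 has {A,B,D}; column 2 has {A,B} — only C is left for (r2,c2).
row 3 has {A,B}; column 2 has {A,B,C} — only D is left for (r3,c2).
row 3 has {A,B,D}; column 3 has {A,B,D} — only C is left for (r3,c3).
row 4 has {A,B,D}; column 4 has {A,B,D} — only C is left for (r4,c4).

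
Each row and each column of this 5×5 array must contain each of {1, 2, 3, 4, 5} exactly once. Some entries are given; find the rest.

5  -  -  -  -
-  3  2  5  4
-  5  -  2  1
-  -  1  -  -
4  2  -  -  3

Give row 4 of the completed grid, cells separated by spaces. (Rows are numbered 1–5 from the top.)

2 4 1 3 5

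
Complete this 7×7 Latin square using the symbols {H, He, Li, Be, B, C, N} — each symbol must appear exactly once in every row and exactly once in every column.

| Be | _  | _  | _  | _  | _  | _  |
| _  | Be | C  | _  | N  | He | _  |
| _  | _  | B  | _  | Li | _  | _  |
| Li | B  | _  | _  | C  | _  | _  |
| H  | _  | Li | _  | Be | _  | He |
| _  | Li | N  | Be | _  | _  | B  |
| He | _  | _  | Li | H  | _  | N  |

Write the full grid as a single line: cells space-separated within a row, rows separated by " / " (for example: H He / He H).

Be H He N B Li C / B Be C H N He Li / N He B C Li Be H / Li B H He C N Be / H N Li B Be C He / C Li N Be He H B / He C Be Li H B N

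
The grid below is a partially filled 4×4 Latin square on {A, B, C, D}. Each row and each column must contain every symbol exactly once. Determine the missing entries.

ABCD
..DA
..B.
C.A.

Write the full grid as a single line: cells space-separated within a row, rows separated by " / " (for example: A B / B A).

(r2,c1) = B
(r2,c2) = C
(r3,c1) = D
(r3,c2) = A
(r3,c4) = C
(r4,c2) = D
(r4,c4) = B

A B C D / B C D A / D A B C / C D A B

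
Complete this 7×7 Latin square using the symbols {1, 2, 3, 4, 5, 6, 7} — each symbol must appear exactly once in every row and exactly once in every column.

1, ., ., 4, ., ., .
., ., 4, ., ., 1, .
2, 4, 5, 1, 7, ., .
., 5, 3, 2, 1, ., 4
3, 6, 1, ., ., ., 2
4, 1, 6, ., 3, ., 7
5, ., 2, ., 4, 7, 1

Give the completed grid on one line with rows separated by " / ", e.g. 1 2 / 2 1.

Cell (r1,c3): row 1 has {1,4}; column 3 has {1,2,3,4,5,6} → 7.
Cell (r4,c6): row 4 has {1,2,3,4,5}; column 6 has {1,7} → 6.
Cell (r5,c5): row 5 has {1,2,3,6}; column 5 has {1,3,4,7} → 5.
Cell (r5,c6): row 5 has {1,2,3,5,6}; column 6 has {1,6,7} → 4.
Cell (r6,c4): row 6 has {1,3,4,6,7}; column 4 has {1,2,4} → 5.
Cell (r6,c6): row 6 has {1,3,4,5,6,7}; column 6 has {1,4,6,7} → 2.
Cell (r7,c2): row 7 has {1,2,4,5,7}; column 2 has {1,4,5,6} → 3.
Cell (r7,c4): row 7 has {1,2,3,4,5,7}; column 4 has {1,2,4,5} → 6.
Cell (r1,c2): row 1 has {1,4,7}; column 2 has {1,3,4,5,6} → 2.
Cell (r1,c5): row 1 has {1,2,4,7}; column 5 has {1,3,4,5,7} → 6.
Cell (r2,c2): row 2 has {1,4}; column 2 has {1,2,3,4,5,6} → 7.
Cell (r2,c4): row 2 has {1,4,7}; column 4 has {1,2,4,5,6} → 3.
Cell (r2,c5): row 2 has {1,3,4,7}; column 5 has {1,3,4,5,6,7} → 2.
Cell (r3,c6): row 3 has {1,2,4,5,7}; column 6 has {1,2,4,6,7} → 3.
Cell (r3,c7): row 3 has {1,2,3,4,5,7}; column 7 has {1,2,4,7} → 6.
Cell (r4,c1): row 4 has {1,2,3,4,5,6}; column 1 has {1,2,3,4,5} → 7.
Cell (r5,c4): row 5 has {1,2,3,4,5,6}; column 4 has {1,2,3,4,5,6} → 7.
Cell (r1,c6): row 1 has {1,2,4,6,7}; column 6 has {1,2,3,4,6,7} → 5.
Cell (r1,c7): row 1 has {1,2,4,5,6,7}; column 7 has {1,2,4,6,7} → 3.
Cell (r2,c1): row 2 has {1,2,3,4,7}; column 1 has {1,2,3,4,5,7} → 6.
Cell (r2,c7): row 2 has {1,2,3,4,6,7}; column 7 has {1,2,3,4,6,7} → 5.

1 2 7 4 6 5 3 / 6 7 4 3 2 1 5 / 2 4 5 1 7 3 6 / 7 5 3 2 1 6 4 / 3 6 1 7 5 4 2 / 4 1 6 5 3 2 7 / 5 3 2 6 4 7 1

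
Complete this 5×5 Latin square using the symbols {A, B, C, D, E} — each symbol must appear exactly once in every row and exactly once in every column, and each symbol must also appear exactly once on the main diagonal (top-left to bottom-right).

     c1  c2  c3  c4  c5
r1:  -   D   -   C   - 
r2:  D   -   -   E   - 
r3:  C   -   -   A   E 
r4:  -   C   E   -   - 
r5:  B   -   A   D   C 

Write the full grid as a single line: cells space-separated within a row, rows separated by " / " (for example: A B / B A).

E D B C A / D A C E B / C B D A E / A C E B D / B E A D C

(r1,c3) = B
(r1,c5) = A
(r2,c3) = C
(r2,c5) = B
(r3,c2) = B
(r3,c3) = D
(r4,c1) = A
(r4,c4) = B
(r4,c5) = D
(r5,c2) = E
(r1,c1) = E
(r2,c2) = A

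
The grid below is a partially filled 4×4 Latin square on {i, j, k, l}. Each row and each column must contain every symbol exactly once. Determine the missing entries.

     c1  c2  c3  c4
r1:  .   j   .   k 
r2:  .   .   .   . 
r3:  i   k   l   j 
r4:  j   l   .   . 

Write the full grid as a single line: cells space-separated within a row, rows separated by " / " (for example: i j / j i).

l j i k / k i j l / i k l j / j l k i

(r1,c1): row 1 has {j,k}; column 1 has {i,j}, so it must be l.
(r1,c3): row 1 has {j,k,l}; column 3 has {l}, so it must be i.
(r2,c1): row 2 is empty so far; column 1 has {i,j,l}, so it must be k.
(r2,c2): row 2 has {k}; column 2 has {j,k,l}, so it must be i.
(r2,c3): row 2 has {i,k}; column 3 has {i,l}, so it must be j.
(r2,c4): row 2 has {i,j,k}; column 4 has {j,k}, so it must be l.
(r4,c3): row 4 has {j,l}; column 3 has {i,j,l}, so it must be k.
(r4,c4): row 4 has {j,k,l}; column 4 has {j,k,l}, so it must be i.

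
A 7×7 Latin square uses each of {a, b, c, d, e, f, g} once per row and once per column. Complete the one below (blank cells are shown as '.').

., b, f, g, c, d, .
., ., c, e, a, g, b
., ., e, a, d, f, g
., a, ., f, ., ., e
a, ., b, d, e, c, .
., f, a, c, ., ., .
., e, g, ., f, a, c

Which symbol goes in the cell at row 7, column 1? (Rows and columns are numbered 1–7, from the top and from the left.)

d

row 1 has {b,c,d,f,g}; column 1 has {a} — only e is left for (r1,c1).
row 1 has {b,c,d,e,f,g}; column 7 has {b,c,e,g} — only a is left for (r1,c7).
row 2 has {a,b,c,e,g}; column 2 has {a,b,e,f} — only d is left for (r2,c2).
row 3 has {a,d,e,f,g}; column 2 has {a,b,d,e,f} — only c is left for (r3,c2).
row 4 has {a,e,f}; column 3 has {a,b,c,e,f,g} — only d is left for (r4,c3).
row 4 has {a,d,e,f}; column 6 has {a,c,d,f,g} — only b is left for (r4,c6).
row 5 has {a,b,c,d,e}; column 2 has {a,b,c,d,e,f} — only g is left for (r5,c2).
row 5 has {a,b,c,d,e,g}; column 7 has {a,b,c,e,g} — only f is left for (r5,c7).
row 6 has {a,c,f}; column 6 has {a,b,c,d,f,g} — only e is left for (r6,c6).
row 6 has {a,c,e,f}; column 7 has {a,b,c,e,f,g} — only d is left for (r6,c7).
row 7 has {a,c,e,f,g}; column 4 has {a,c,d,e,f,g} — only b is left for (r7,c4).
row 2 has {a,b,c,d,e,g}; column 1 has {a,e} — only f is left for (r2,c1).
row 3 has {a,c,d,e,f,g}; column 1 has {a,e,f} — only b is left for (r3,c1).
row 4 has {a,b,d,e,f}; column 5 has {a,c,d,e,f} — only g is left for (r4,c5).
row 6 has {a,c,d,e,f}; column 1 has {a,b,e,f} — only g is left for (r6,c1).
row 6 has {a,c,d,e,f,g}; column 5 has {a,c,d,e,f,g} — only b is left for (r6,c5).
row 7 has {a,b,c,e,f,g}; column 1 has {a,b,e,f,g} — only d is left for (r7,c1).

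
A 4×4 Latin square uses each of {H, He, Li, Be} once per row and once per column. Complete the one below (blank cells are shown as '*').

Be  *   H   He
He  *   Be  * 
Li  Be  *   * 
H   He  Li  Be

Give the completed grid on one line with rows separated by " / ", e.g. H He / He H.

(r1,c2) = Li
(r2,c2) = H
(r2,c4) = Li
(r3,c3) = He
(r3,c4) = H

Be Li H He / He H Be Li / Li Be He H / H He Li Be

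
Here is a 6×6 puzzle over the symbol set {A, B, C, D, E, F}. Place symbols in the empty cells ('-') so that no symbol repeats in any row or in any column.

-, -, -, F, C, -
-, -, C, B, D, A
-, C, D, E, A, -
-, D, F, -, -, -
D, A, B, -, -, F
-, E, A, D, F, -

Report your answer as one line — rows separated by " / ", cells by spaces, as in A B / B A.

Cell (r1,c2): row 1 has {C,F}; column 2 has {A,C,D,E} → B.
Cell (r1,c3): row 1 has {B,C,F}; column 3 has {A,B,C,D,F} → E.
Cell (r1,c6): row 1 has {B,C,E,F}; column 6 has {A,F} → D.
Cell (r2,c2): row 2 has {A,B,C,D}; column 2 has {A,B,C,D,E} → F.
Cell (r3,c6): row 3 has {A,C,D,E}; column 6 has {A,D,F} → B.
Cell (r5,c4): row 5 has {A,B,D,F}; column 4 has {B,D,E,F} → C.
Cell (r5,c5): row 5 has {A,B,C,D,F}; column 5 has {A,C,D,F} → E.
Cell (r6,c6): row 6 has {A,D,E,F}; column 6 has {A,B,D,F} → C.
Cell (r1,c1): row 1 has {B,C,D,E,F}; column 1 has {D} → A.
Cell (r2,c1): row 2 has {A,B,C,D,F}; column 1 has {A,D} → E.
Cell (r3,c1): row 3 has {A,B,C,D,E}; column 1 has {A,D,E} → F.
Cell (r4,c4): row 4 has {D,F}; column 4 has {B,C,D,E,F} → A.
Cell (r4,c5): row 4 has {A,D,F}; column 5 has {A,C,D,E,F} → B.
Cell (r4,c6): row 4 has {A,B,D,F}; column 6 has {A,B,C,D,F} → E.
Cell (r6,c1): row 6 has {A,C,D,E,F}; column 1 has {A,D,E,F} → B.
Cell (r4,c1): row 4 has {A,B,D,E,F}; column 1 has {A,B,D,E,F} → C.

A B E F C D / E F C B D A / F C D E A B / C D F A B E / D A B C E F / B E A D F C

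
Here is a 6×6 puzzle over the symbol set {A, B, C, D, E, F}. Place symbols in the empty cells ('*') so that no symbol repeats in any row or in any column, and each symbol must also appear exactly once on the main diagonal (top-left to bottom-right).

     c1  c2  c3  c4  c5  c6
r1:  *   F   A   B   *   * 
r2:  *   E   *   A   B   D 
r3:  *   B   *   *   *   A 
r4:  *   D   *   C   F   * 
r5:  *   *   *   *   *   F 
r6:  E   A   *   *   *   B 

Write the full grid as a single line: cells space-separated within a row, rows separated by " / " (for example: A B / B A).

At row 1, column 1: row 1 has {A,B,F}; column 1 has {E}; the diagonal has {B,C,E}; that leaves D.
At row 3, column 3: row 3 has {A,B}; column 3 has {A}; the diagonal has {B,C,D,E}; that leaves F.
At row 4, column 6: row 4 has {C,D,F}; column 6 has {A,B,D,F}; that leaves E.
At row 5, column 2: row 5 has {F}; column 2 has {A,B,D,E,F}; that leaves C.
At row 5, column 5: row 5 has {C,F}; column 5 has {B,F}; the diagonal has {B,C,D,E,F}; that leaves A.
At row 1, column 6: row 1 has {A,B,D,F}; column 6 has {A,B,D,E,F}; that leaves C.
At row 2, column 3: row 2 has {A,B,D,E}; column 3 has {A,F}; that leaves C.
At row 3, column 1: row 3 has {A,B,F}; column 1 has {D,E}; that leaves C.
At row 4, column 3: row 4 has {C,D,E,F}; column 3 has {A,C,F}; that leaves B.
At row 5, column 1: row 5 has {A,C,F}; column 1 has {C,D,E}; that leaves B.
At row 6, column 3: row 6 has {A,B,E}; column 3 has {A,B,C,F}; that leaves D.
At row 6, column 4: row 6 has {A,B,D,E}; column 4 has {A,B,C}; that leaves F.
At row 6, column 5: row 6 has {A,B,D,E,F}; column 5 has {A,B,F}; that leaves C.
At row 1, column 5: row 1 has {A,B,C,D,F}; column 5 has {A,B,C,F}; that leaves E.
At row 2, column 1: row 2 has {A,B,C,D,E}; column 1 has {B,C,D,E}; that leaves F.
At row 3, column 5: row 3 has {A,B,C,F}; column 5 has {A,B,C,E,F}; that leaves D.
At row 4, column 1: row 4 has {B,C,D,E,F}; column 1 has {B,C,D,E,F}; that leaves A.
At row 5, column 3: row 5 has {A,B,C,F}; column 3 has {A,B,C,D,F}; that leaves E.
At row 5, column 4: row 5 has {A,B,C,E,F}; column 4 has {A,B,C,F}; that leaves D.
At row 3, column 4: row 3 has {A,B,C,D,F}; column 4 has {A,B,C,D,F}; that leaves E.

D F A B E C / F E C A B D / C B F E D A / A D B C F E / B C E D A F / E A D F C B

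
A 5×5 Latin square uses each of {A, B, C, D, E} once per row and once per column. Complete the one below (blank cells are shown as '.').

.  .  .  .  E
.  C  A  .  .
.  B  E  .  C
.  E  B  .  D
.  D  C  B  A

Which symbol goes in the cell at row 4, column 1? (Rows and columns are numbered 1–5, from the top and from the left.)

(r1,c2) = A
(r1,c3) = D
(r1,c4) = C
(r2,c5) = B
(r4,c4) = A
(r5,c1) = E
(r1,c1) = B
(r2,c1) = D
(r2,c4) = E
(r3,c1) = A
(r3,c4) = D
(r4,c1) = C

C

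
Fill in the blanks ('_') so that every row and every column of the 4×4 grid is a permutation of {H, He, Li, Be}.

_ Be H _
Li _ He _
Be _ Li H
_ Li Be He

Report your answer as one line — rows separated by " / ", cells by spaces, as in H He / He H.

(r1,c1) = He
(r1,c4) = Li
(r2,c2) = H
(r2,c4) = Be
(r3,c2) = He
(r4,c1) = H

He Be H Li / Li H He Be / Be He Li H / H Li Be He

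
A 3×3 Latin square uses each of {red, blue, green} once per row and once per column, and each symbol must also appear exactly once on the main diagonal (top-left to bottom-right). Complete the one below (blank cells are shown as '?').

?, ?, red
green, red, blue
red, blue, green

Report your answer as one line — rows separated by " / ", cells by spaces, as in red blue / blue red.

(r1,c1): row 1 has {red}; column 1 has {red,green}; the diagonal has {red,green}, so it must be blue.
(r1,c2): row 1 has {red,blue}; column 2 has {red,blue}, so it must be green.

blue green red / green red blue / red blue green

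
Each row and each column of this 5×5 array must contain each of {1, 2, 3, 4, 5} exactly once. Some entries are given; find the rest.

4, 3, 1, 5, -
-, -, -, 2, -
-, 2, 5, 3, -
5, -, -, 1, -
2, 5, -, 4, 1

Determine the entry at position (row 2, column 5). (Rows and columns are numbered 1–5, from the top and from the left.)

(r1,c5) = 2
(r3,c1) = 1
(r3,c5) = 4
(r4,c2) = 4
(r4,c5) = 3
(r5,c3) = 3
(r2,c1) = 3
(r2,c2) = 1
(r2,c3) = 4
(r2,c5) = 5

5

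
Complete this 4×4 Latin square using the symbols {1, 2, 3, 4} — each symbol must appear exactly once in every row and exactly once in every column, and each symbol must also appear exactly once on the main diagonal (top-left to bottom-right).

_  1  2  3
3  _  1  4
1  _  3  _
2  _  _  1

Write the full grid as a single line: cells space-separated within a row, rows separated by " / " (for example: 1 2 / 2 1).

(r1,c1) = 4
(r2,c2) = 2
(r3,c2) = 4
(r3,c4) = 2
(r4,c2) = 3
(r4,c3) = 4

4 1 2 3 / 3 2 1 4 / 1 4 3 2 / 2 3 4 1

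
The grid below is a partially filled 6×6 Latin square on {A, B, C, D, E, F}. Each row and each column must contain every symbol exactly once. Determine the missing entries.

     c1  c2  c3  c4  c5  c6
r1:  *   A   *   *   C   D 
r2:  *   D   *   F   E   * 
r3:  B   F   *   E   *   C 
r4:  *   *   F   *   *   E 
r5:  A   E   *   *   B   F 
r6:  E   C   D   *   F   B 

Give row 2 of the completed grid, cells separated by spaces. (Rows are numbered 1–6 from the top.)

C D B F E A

At row 1, column 1: row 1 has {A,C,D}; column 1 has {A,B,E}; that leaves F.
At row 1, column 4: row 1 has {A,C,D,F}; column 4 has {E,F}; that leaves B.
At row 2, column 1: row 2 has {D,E,F}; column 1 has {A,B,E,F}; that leaves C.
At row 2, column 6: row 2 has {C,D,E,F}; column 6 has {B,C,D,E,F}; that leaves A.
At row 3, column 3: row 3 has {B,C,E,F}; column 3 has {D,F}; that leaves A.
At row 3, column 5: row 3 has {A,B,C,E,F}; column 5 has {B,C,E,F}; that leaves D.
At row 4, column 1: row 4 has {E,F}; column 1 has {A,B,C,E,F}; that leaves D.
At row 4, column 2: row 4 has {D,E,F}; column 2 has {A,C,D,E,F}; that leaves B.
At row 4, column 5: row 4 has {B,D,E,F}; column 5 has {B,C,D,E,F}; that leaves A.
At row 5, column 3: row 5 has {A,B,E,F}; column 3 has {A,D,F}; that leaves C.
At row 5, column 4: row 5 has {A,B,C,E,F}; column 4 has {B,E,F}; that leaves D.
At row 6, column 4: row 6 has {B,C,D,E,F}; column 4 has {B,D,E,F}; that leaves A.
At row 1, column 3: row 1 has {A,B,C,D,F}; column 3 has {A,C,D,F}; that leaves E.
At row 2, column 3: row 2 has {A,C,D,E,F}; column 3 has {A,C,D,E,F}; that leaves B.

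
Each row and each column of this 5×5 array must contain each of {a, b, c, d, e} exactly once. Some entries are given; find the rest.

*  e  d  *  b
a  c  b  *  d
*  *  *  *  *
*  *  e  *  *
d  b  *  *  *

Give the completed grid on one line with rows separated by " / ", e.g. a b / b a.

c e d a b / a c b e d / e d c b a / b a e d c / d b a c e

(r1,c1) = c
(r1,c4) = a
(r2,c4) = e
(r4,c1) = b
(r5,c4) = c
(r3,c1) = e
(r4,c4) = d
(r5,c3) = a
(r5,c5) = e
(r3,c3) = c
(r3,c4) = b
(r3,c5) = a
(r4,c2) = a
(r4,c5) = c
(r3,c2) = d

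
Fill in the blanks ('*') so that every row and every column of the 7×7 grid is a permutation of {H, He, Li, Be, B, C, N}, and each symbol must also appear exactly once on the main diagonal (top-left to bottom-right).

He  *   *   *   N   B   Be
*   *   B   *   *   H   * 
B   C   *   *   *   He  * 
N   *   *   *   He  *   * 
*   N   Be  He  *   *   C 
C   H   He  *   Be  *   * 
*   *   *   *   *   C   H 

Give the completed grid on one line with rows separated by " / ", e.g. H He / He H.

He Li C H N B Be / Li Be B N C H He / B C Li Be H He N / N B H C He Be Li / H N Be He B Li C / C H He Li Be N B / Be He N B Li C H

(r1,c2) = Li
(r2,c2) = Be
(r4,c2) = B
(r4,c7) = Li
(r5,c6) = Li
(r6,c6) = N
(r6,c7) = B
(r7,c2) = He
(r2,c1) = Li
(r2,c5) = C
(r3,c3) = Li
(r3,c5) = H
(r3,c7) = N
(r4,c4) = C
(r4,c6) = Be
(r5,c1) = H
(r5,c5) = B
(r6,c4) = Li
(r7,c1) = Be
(r7,c3) = N
(r7,c4) = B
(r7,c5) = Li
(r1,c4) = H
(r2,c4) = N
(r2,c7) = He
(r3,c4) = Be
(r4,c3) = H
(r1,c3) = C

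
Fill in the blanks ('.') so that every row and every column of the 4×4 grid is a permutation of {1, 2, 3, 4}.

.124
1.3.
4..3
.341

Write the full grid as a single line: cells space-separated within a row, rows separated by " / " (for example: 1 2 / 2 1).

3 1 2 4 / 1 4 3 2 / 4 2 1 3 / 2 3 4 1

row 1 has {1,2,4}; column 1 has {1,4} — only 3 is left for (r1,c1).
row 2 has {1,3}; column 4 has {1,3,4} — only 2 is left for (r2,c4).
row 3 has {3,4}; column 2 has {1,3} — only 2 is left for (r3,c2).
row 3 has {2,3,4}; column 3 has {2,3,4} — only 1 is left for (r3,c3).
row 4 has {1,3,4}; column 1 has {1,3,4} — only 2 is left for (r4,c1).
row 2 has {1,2,3}; column 2 has {1,2,3} — only 4 is left for (r2,c2).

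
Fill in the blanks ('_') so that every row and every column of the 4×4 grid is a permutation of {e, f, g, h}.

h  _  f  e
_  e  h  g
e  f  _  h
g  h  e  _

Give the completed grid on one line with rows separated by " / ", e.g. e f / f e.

h g f e / f e h g / e f g h / g h e f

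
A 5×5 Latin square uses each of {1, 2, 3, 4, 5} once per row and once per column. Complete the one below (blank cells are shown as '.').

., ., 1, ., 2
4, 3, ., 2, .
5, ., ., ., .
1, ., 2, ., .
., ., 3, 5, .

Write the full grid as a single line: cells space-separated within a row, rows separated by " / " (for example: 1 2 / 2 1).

At row 1, column 1: row 1 has {1,2}; column 1 has {1,4,5}; that leaves 3.
At row 1, column 4: row 1 has {1,2,3}; column 4 has {2,5}; that leaves 4.
At row 2, column 3: row 2 has {2,3,4}; column 3 has {1,2,3}; that leaves 5.
At row 2, column 5: row 2 has {2,3,4,5}; column 5 has {2}; that leaves 1.
At row 3, column 3: row 3 has {5}; column 3 has {1,2,3,5}; that leaves 4.
At row 3, column 5: row 3 has {4,5}; column 5 has {1,2}; that leaves 3.
At row 4, column 4: row 4 has {1,2}; column 4 has {2,4,5}; that leaves 3.
At row 5, column 1: row 5 has {3,5}; column 1 has {1,3,4,5}; that leaves 2.
At row 5, column 5: row 5 has {2,3,5}; column 5 has {1,2,3}; that leaves 4.
At row 1, column 2: row 1 has {1,2,3,4}; column 2 has {3}; that leaves 5.
At row 3, column 4: row 3 has {3,4,5}; column 4 has {2,3,4,5}; that leaves 1.
At row 4, column 2: row 4 has {1,2,3}; column 2 has {3,5}; that leaves 4.
At row 4, column 5: row 4 has {1,2,3,4}; column 5 has {1,2,3,4}; that leaves 5.
At row 5, column 2: row 5 has {2,3,4,5}; column 2 has {3,4,5}; that leaves 1.
At row 3, column 2: row 3 has {1,3,4,5}; column 2 has {1,3,4,5}; that leaves 2.

3 5 1 4 2 / 4 3 5 2 1 / 5 2 4 1 3 / 1 4 2 3 5 / 2 1 3 5 4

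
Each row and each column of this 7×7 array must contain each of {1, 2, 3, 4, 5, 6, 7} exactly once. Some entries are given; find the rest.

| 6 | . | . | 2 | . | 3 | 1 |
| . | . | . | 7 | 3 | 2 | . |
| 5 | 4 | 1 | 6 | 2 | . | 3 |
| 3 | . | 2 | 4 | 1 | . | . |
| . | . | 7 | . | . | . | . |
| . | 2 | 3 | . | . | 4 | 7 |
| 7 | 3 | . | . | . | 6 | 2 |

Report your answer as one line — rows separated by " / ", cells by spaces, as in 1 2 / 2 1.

6 5 4 2 7 3 1 / 4 1 6 7 3 2 5 / 5 4 1 6 2 7 3 / 3 7 2 4 1 5 6 / 2 6 7 3 5 1 4 / 1 2 3 5 6 4 7 / 7 3 5 1 4 6 2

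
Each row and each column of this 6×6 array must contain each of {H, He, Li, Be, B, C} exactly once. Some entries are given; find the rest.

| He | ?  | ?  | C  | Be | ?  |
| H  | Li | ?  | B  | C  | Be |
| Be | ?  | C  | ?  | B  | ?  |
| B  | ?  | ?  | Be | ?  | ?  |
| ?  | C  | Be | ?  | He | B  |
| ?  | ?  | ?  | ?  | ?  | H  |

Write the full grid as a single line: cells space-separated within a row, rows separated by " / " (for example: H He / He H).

He B H C Be Li / H Li He B C Be / Be H C Li B He / B He Li Be H C / Li C Be H He B / C Be B He Li H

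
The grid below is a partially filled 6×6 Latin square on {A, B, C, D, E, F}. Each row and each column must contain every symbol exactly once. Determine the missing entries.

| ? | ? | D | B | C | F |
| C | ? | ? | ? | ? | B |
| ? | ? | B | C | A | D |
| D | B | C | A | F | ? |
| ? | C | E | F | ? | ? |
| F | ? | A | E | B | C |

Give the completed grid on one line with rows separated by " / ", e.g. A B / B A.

A E D B C F / C A F D E B / E F B C A D / D B C A F E / B C E F D A / F D A E B C

(r2,c3) = F
(r2,c4) = D
(r2,c5) = E
(r3,c1) = E
(r3,c2) = F
(r4,c6) = E
(r5,c5) = D
(r5,c6) = A
(r6,c2) = D
(r1,c1) = A
(r1,c2) = E
(r2,c2) = A
(r5,c1) = B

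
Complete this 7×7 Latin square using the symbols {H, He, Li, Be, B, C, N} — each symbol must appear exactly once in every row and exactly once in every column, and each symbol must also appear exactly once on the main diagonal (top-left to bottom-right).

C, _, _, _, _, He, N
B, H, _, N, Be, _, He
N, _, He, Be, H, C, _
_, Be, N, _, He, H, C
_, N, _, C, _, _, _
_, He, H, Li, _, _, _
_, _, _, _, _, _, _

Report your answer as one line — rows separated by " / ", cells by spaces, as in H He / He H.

C Li Be H B He N / B H C N Be Li He / N B He Be H C Li / Li Be N B He H C / He N B C Li Be H / Be He H Li C N B / H C Li He N B Be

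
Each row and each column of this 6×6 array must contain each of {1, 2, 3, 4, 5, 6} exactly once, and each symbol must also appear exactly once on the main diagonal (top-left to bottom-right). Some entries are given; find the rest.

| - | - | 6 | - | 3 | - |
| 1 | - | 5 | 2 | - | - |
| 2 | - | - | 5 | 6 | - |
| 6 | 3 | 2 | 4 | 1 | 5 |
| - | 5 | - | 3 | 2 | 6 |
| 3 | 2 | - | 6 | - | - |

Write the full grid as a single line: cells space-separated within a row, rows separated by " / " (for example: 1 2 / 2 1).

5 4 6 1 3 2 / 1 6 5 2 4 3 / 2 1 3 5 6 4 / 6 3 2 4 1 5 / 4 5 1 3 2 6 / 3 2 4 6 5 1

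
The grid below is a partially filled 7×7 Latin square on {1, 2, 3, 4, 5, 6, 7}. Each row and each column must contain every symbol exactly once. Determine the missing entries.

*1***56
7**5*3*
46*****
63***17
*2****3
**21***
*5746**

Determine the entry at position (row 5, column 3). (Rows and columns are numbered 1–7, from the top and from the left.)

5

(r2,c2): row 2 has {3,5,7}; column 2 has {1,2,3,5,6}, so it must be 4.
(r4,c4): row 4 has {1,3,6,7}; column 4 has {1,4,5}, so it must be 2.
(r6,c2): row 6 has {1,2}; column 2 has {1,2,3,4,5,6}, so it must be 7.
(r7,c6): row 7 has {4,5,6,7}; column 6 has {1,3,5}, so it must be 2.
(r7,c7): row 7 has {2,4,5,6,7}; column 7 has {3,6,7}, so it must be 1.
(r2,c7): row 2 has {3,4,5,7}; column 7 has {1,3,6,7}, so it must be 2.
(r3,c6): row 3 has {4,6}; column 6 has {1,2,3,5}, so it must be 7.
(r3,c7): row 3 has {4,6,7}; column 7 has {1,2,3,6,7}, so it must be 5.
(r6,c7): row 6 has {1,2,7}; column 7 has {1,2,3,5,6,7}, so it must be 4.
(r7,c1): row 7 has {1,2,4,5,6,7}; column 1 has {4,6,7}, so it must be 3.
(r1,c1): row 1 has {1,5,6}; column 1 has {3,4,6,7}, so it must be 2.
(r2,c5): row 2 has {2,3,4,5,7}; column 5 has {6}, so it must be 1.
(r3,c4): row 3 has {4,5,6,7}; column 4 has {1,2,4,5}, so it must be 3.
(r3,c5): row 3 has {3,4,5,6,7}; column 5 has {1,6}, so it must be 2.
(r6,c1): row 6 has {1,2,4,7}; column 1 has {2,3,4,6,7}, so it must be 5.
(r6,c5): row 6 has {1,2,4,5,7}; column 5 has {1,2,6}, so it must be 3.
(r6,c6): row 6 has {1,2,3,4,5,7}; column 6 has {1,2,3,5,7}, so it must be 6.
(r1,c4): row 1 has {1,2,5,6}; column 4 has {1,2,3,4,5}, so it must be 7.
(r1,c5): row 1 has {1,2,5,6,7}; column 5 has {1,2,3,6}, so it must be 4.
(r2,c3): row 2 has {1,2,3,4,5,7}; column 3 has {2,7}, so it must be 6.
(r3,c3): row 3 has {2,3,4,5,6,7}; column 3 has {2,6,7}, so it must be 1.
(r4,c5): row 4 has {1,2,3,6,7}; column 5 has {1,2,3,4,6}, so it must be 5.
(r5,c1): row 5 has {2,3}; column 1 has {2,3,4,5,6,7}, so it must be 1.
(r5,c4): row 5 has {1,2,3}; column 4 has {1,2,3,4,5,7}, so it must be 6.
(r5,c5): row 5 has {1,2,3,6}; column 5 has {1,2,3,4,5,6}, so it must be 7.
(r5,c6): row 5 has {1,2,3,6,7}; column 6 has {1,2,3,5,6,7}, so it must be 4.
(r1,c3): row 1 has {1,2,4,5,6,7}; column 3 has {1,2,6,7}, so it must be 3.
(r4,c3): row 4 has {1,2,3,5,6,7}; column 3 has {1,2,3,6,7}, so it must be 4.
(r5,c3): row 5 has {1,2,3,4,6,7}; column 3 has {1,2,3,4,6,7}, so it must be 5.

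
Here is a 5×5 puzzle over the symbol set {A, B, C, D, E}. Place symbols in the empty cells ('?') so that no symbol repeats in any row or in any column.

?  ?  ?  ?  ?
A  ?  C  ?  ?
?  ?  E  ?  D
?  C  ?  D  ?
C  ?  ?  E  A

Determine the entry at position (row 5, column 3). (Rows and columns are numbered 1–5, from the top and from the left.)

D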